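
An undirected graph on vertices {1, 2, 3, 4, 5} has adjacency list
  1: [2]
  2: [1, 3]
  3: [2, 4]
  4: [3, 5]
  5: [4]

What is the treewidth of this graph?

A width-1 tree decomposition is:
Bags: B1 = {1, 2}  B2 = {2, 3}  B3 = {3, 4}  B4 = {4, 5}
Tree: B1–B2, B2–B3, B3–B4
Every bag has size at most 2, so the width is 2 − 1 = 1 and tw(G) ≤ 1. Any graph with an edge has treewidth ≥ 1, and G has the edge 1–2. Therefore the treewidth is 1.

1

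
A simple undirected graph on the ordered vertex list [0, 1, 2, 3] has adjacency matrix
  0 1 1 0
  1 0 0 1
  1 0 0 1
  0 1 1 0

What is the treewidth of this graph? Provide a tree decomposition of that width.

Treewidth 2.
Bags: B1 = {1, 2, 3}  B2 = {0, 1, 2}
Tree: B1–B2

Every bag has size at most 3, so the width is 3 − 1 = 2 and tw(G) ≤ 2. The edges 1–3–2–0–1 form a cycle, so G is not a tree and its treewidth is at least 2. Therefore the treewidth is 2.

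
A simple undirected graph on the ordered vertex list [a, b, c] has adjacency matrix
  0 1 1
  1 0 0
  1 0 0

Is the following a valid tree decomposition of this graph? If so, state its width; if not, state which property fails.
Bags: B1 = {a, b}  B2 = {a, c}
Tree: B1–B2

Vertex coverage: the bags together contain {a, b, c}, the full vertex set. Edge coverage: each edge of G has both endpoints in at least one bag. Running intersection: for every vertex, the bags containing it form a connected subtree. All three properties hold, so this is a valid tree decomposition of width max|bag| − 1 = 1, and hence tw(G) ≤ 1.

Yes; width 1.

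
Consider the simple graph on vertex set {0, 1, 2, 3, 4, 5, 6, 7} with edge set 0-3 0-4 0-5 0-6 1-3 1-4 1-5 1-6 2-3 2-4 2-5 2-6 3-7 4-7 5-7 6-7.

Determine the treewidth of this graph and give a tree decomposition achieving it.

Treewidth 4.
Bags: B1 = {3, 4, 5, 6, 7}  B2 = {2, 3, 4, 5, 6}  B3 = {0, 3, 4, 5, 6}  B4 = {1, 3, 4, 5, 6}
Tree: B1–B2, B2–B3, B3–B4

Every bag has size at most 5, so the width is 5 − 1 = 4 and tw(G) ≤ 4. For the lower bound: the 5 vertex sets {3,7}, {2,5}, {0,6}, {4}, {1} are disjoint, each induces a connected subgraph, and every pair is joined by at least one edge of G. Contracting each set to a single vertex therefore yields K_{5} as a minor, and since treewidth is minor-monotone, tw(G) ≥ tw(K_{5}) = 4. Combining the bounds, tw(G) = 4.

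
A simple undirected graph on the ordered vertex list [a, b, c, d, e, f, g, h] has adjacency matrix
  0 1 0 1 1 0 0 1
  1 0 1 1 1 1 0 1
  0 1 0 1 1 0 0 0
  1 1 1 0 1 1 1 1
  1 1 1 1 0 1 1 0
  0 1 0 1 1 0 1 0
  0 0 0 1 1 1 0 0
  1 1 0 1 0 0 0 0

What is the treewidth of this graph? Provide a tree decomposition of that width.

Treewidth 3.
One optimal decomposition is:
Bags: B1 = {a, b, d, e}  B2 = {b, d, e, f}  B3 = {b, c, d, e}  B4 = {d, e, f, g}  B5 = {a, b, d, h}
Tree: B1–B2, B2–B3, B2–B4, B1–B5

Every bag has size at most 4, so the width is 4 − 1 = 3 and tw(G) ≤ 3. On the other hand G contains the 4-clique {d, e, f, g}. A clique must lie in a single bag of any decomposition, so no decomposition can have width below 3. Therefore the treewidth is 3.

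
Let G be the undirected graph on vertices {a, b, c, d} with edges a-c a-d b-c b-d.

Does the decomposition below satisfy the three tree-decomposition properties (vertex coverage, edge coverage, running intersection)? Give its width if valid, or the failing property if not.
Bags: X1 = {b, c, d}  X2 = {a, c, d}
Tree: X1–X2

Yes; width 2.

Checking the three conditions: (i) the bags cover all of {a, b, c, d}; (ii) for each edge, some bag contains both endpoints; (iii) the bags containing any fixed vertex form a subtree. All hold, so the decomposition is valid with width 3 − 1 = 2.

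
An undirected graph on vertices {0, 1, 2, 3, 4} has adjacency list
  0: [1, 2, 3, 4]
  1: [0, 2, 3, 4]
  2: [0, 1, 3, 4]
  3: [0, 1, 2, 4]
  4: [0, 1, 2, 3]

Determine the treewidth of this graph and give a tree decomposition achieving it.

A single bag containing all 5 vertices is trivially a valid decomposition of width 4. For the lower bound, the 5 vertices {0, 1, 2, 3, 4} are pairwise adjacent, and any tree decomposition puts a clique entirely inside one bag — forcing width ≥ 4. Combining the bounds, tw(G) = 4.

Treewidth 4.
One such decomposition:
Bags: B1 = {0, 1, 2, 3, 4}
Tree: (single bag)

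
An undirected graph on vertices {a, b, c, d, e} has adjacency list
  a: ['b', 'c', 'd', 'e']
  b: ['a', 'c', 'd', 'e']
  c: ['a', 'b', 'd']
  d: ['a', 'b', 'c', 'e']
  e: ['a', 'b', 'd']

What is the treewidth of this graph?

3

A width-3 tree decomposition is:
Bags: B1 = {a, b, c, d}  B2 = {a, b, d, e}
Tree: B1–B2
Every bag has size at most 4, so the width is 4 − 1 = 3 and tw(G) ≤ 3. Conversely, {a, b, d, e} is a clique of size 4, and the vertices of any clique must share a bag in every tree decomposition; so some bag has ≥ 4 vertices and tw(G) ≥ 3. Therefore the treewidth is 3.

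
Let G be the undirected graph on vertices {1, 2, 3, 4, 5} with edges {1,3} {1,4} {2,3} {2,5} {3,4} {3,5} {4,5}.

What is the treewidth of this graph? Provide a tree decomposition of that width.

Treewidth 2.
Bags: B1 = {3, 4, 5}  B2 = {1, 3, 4}  B3 = {2, 3, 5}
Tree: B1–B2, B1–B3

Every bag has size at most 3, so the width is 3 − 1 = 2 and tw(G) ≤ 2. Conversely, {2, 3, 5} is a clique of size 3, and the vertices of any clique must share a bag in every tree decomposition; so some bag has ≥ 3 vertices and tw(G) ≥ 2. The upper and lower bounds meet at 2, so that is the treewidth.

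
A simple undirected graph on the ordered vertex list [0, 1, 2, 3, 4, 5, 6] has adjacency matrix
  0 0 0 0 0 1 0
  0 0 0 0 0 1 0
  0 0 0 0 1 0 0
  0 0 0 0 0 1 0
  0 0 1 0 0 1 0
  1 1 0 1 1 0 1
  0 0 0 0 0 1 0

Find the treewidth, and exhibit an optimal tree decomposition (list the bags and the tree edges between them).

Each bag holds 2 vertices, so the decomposition has width 1, which upper-bounds the treewidth. Any graph with an edge has treewidth ≥ 1, and G has the edge 0–5. Combining the bounds, tw(G) = 1.

Treewidth 1.
One optimal decomposition is:
Bags: B1 = {0, 5}  B2 = {4, 5}  B3 = {3, 5}  B4 = {5, 6}  B5 = {1, 5}  B6 = {2, 4}
Tree: B1–B2, B2–B3, B2–B4, B1–B5, B2–B6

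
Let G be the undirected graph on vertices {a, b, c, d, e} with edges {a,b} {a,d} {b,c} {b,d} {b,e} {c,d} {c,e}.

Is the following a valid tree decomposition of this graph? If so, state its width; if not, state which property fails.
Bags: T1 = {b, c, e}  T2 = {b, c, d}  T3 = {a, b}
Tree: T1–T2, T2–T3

No — edge (d,a) lies in no bag.

A tree decomposition must satisfy three properties: every vertex lies in some bag; for every edge, both endpoints lie together in some bag; and for every vertex, the bags containing it form a connected subtree. Here edge (d,a) lies in no bag, so the decomposition is invalid.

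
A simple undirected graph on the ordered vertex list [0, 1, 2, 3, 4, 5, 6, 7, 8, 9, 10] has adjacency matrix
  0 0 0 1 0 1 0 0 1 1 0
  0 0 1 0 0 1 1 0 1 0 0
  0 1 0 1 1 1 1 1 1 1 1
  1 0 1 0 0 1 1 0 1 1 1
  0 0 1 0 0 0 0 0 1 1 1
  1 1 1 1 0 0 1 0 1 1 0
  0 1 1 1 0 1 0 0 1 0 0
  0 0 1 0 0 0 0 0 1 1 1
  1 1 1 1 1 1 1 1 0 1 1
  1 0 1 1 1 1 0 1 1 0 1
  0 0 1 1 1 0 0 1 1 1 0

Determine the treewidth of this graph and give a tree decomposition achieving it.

Treewidth 4.
One such decomposition:
Bags: B1 = {2, 3, 5, 8, 9}  B2 = {2, 3, 8, 9, 10}  B3 = {0, 3, 5, 8, 9}  B4 = {2, 7, 8, 9, 10}  B5 = {2, 3, 5, 6, 8}  B6 = {2, 4, 8, 9, 10}  B7 = {1, 2, 5, 6, 8}
Tree: B1–B2, B1–B3, B2–B4, B1–B5, B4–B6, B5–B7

Every bag has size at most 5, so the width is 5 − 1 = 4 and tw(G) ≤ 4. On the other hand G contains the 5-clique {0, 3, 5, 8, 9}. A clique must lie in a single bag of any decomposition, so no decomposition can have width below 4. Therefore the treewidth is 4.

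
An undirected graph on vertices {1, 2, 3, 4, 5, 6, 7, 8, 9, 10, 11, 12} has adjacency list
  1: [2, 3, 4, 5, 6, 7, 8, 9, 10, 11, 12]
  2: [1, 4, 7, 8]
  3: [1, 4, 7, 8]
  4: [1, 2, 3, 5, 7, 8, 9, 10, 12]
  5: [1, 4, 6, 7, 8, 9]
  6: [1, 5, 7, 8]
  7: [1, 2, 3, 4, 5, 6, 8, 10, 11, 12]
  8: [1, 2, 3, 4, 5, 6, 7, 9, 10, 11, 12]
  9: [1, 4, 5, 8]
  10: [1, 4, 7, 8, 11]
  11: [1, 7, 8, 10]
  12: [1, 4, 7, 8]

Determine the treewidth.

A width-4 tree decomposition is:
Bags: B1 = {1, 4, 5, 7, 8}  B2 = {1, 4, 7, 8, 10}  B3 = {1, 2, 4, 7, 8}  B4 = {1, 4, 7, 8, 12}  B5 = {1, 3, 4, 7, 8}  B6 = {1, 5, 6, 7, 8}  B7 = {1, 7, 8, 10, 11}  B8 = {1, 4, 5, 8, 9}
Tree: B1–B2, B1–B3, B2–B4, B2–B5, B1–B6, B2–B7, B1–B8
Each bag holds 5 vertices, so the decomposition has width 4, which upper-bounds the treewidth. On the other hand G contains the 5-clique {1, 4, 5, 8, 9}. A clique must lie in a single bag of any decomposition, so no decomposition can have width below 4. Therefore the treewidth is 4.

4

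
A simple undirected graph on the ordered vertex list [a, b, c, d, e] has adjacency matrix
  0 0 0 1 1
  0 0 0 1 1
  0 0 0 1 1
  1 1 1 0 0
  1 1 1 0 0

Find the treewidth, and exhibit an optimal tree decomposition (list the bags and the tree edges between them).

Treewidth 2.
Bags: B1 = {c, d, e}  B2 = {b, d, e}  B3 = {a, d, e}
Tree: B1–B2, B2–B3

Each bag holds 3 vertices, so the decomposition has width 2, which upper-bounds the treewidth. The edges e–c–d–b–e form a cycle, so G is not a tree and its treewidth is at least 2. Therefore the treewidth is 2.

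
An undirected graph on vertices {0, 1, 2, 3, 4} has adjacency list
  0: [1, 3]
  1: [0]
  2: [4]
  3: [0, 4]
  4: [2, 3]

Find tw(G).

A width-1 tree decomposition is:
Bags: B1 = {2, 4}  B2 = {3, 4}  B3 = {0, 3}  B4 = {0, 1}
Tree: B1–B2, B2–B3, B3–B4
The largest bag has 2 vertices, giving width 1; this decomposition certifies tw(G) ≤ 1. Any graph with an edge has treewidth ≥ 1, and G has the edge 2–4. Hence tw(G) = 1 exactly.

1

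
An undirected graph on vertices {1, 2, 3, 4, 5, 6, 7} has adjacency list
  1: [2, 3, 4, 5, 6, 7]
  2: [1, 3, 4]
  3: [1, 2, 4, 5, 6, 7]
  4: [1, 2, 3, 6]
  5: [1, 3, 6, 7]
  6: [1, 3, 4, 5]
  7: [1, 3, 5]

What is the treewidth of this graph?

3

A width-3 tree decomposition is:
Bags: B1 = {1, 2, 3, 4}  B2 = {1, 3, 4, 6}  B3 = {1, 3, 5, 6}  B4 = {1, 3, 5, 7}
Tree: B1–B2, B2–B3, B3–B4
Each bag holds 4 vertices, so the decomposition has width 3, which upper-bounds the treewidth. Conversely, {1, 2, 3, 4} is a clique of size 4, and the vertices of any clique must share a bag in every tree decomposition; so some bag has ≥ 4 vertices and tw(G) ≥ 3. Hence tw(G) = 3 exactly.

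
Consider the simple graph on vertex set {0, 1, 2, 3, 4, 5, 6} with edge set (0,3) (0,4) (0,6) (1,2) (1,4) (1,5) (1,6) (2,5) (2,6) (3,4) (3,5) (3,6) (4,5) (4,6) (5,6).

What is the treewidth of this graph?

3

A width-3 tree decomposition is:
Bags: B1 = {3, 4, 5, 6}  B2 = {0, 3, 4, 6}  B3 = {1, 4, 5, 6}  B4 = {1, 2, 5, 6}
Tree: B1–B2, B1–B3, B3–B4
Every bag has size at most 4, so the width is 4 − 1 = 3 and tw(G) ≤ 3. On the other hand G contains the 4-clique {1, 2, 5, 6}. A clique must lie in a single bag of any decomposition, so no decomposition can have width below 3. Therefore the treewidth is 3.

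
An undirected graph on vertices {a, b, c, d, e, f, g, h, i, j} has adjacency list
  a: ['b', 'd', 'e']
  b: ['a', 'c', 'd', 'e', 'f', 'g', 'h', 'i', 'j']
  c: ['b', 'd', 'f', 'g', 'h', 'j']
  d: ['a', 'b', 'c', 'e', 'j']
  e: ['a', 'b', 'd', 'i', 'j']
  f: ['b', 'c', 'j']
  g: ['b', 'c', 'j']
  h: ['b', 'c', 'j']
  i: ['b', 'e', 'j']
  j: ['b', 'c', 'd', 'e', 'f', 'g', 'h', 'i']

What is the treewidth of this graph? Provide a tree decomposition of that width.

The largest bag has 4 vertices, giving width 3; this decomposition certifies tw(G) ≤ 3. Conversely, {b, d, e, j} is a clique of size 4, and the vertices of any clique must share a bag in every tree decomposition; so some bag has ≥ 4 vertices and tw(G) ≥ 3. Combining the bounds, tw(G) = 3.

Treewidth 3.
One such decomposition:
Bags: B1 = {b, d, e, j}  B2 = {b, c, d, j}  B3 = {b, c, f, j}  B4 = {b, e, i, j}  B5 = {b, c, g, j}  B6 = {a, b, d, e}  B7 = {b, c, h, j}
Tree: B1–B2, B2–B3, B1–B4, B3–B5, B1–B6, B2–B7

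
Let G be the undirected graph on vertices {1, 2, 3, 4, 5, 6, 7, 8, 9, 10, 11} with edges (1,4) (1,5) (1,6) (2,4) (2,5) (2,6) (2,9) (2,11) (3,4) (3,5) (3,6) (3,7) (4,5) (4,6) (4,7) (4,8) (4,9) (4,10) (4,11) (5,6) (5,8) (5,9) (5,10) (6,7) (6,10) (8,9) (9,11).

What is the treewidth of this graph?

3

A width-3 tree decomposition is:
Bags: B1 = {2, 4, 5, 9}  B2 = {2, 4, 5, 6}  B3 = {4, 5, 8, 9}  B4 = {3, 4, 5, 6}  B5 = {2, 4, 9, 11}  B6 = {1, 4, 5, 6}  B7 = {4, 5, 6, 10}  B8 = {3, 4, 6, 7}
Tree: B1–B2, B1–B3, B2–B4, B1–B5, B4–B6, B4–B7, B4–B8
Each bag holds 4 vertices, so the decomposition has width 3, which upper-bounds the treewidth. For the lower bound, the 4 vertices {2, 4, 9, 11} are pairwise adjacent, and any tree decomposition puts a clique entirely inside one bag — forcing width ≥ 3. The upper and lower bounds meet at 3, so that is the treewidth.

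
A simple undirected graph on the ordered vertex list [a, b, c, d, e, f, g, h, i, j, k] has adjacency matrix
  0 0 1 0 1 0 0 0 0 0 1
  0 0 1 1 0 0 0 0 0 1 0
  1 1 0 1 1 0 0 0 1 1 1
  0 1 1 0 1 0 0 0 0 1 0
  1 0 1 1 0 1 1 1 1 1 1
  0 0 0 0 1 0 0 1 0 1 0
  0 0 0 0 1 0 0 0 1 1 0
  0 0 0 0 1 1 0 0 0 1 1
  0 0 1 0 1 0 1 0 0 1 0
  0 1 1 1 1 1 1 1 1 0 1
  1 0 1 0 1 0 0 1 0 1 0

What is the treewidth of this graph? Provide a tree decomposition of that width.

The largest bag has 4 vertices, giving width 3; this decomposition certifies tw(G) ≤ 3. For the lower bound, the 4 vertices {e, g, i, j} are pairwise adjacent, and any tree decomposition puts a clique entirely inside one bag — forcing width ≥ 3. Hence tw(G) = 3 exactly.

Treewidth 3.
Bags: B1 = {e, g, i, j}  B2 = {c, e, i, j}  B3 = {c, e, j, k}  B4 = {a, c, e, k}  B5 = {e, h, j, k}  B6 = {c, d, e, j}  B7 = {e, f, h, j}  B8 = {b, c, d, j}
Tree: B1–B2, B2–B3, B3–B4, B3–B5, B3–B6, B5–B7, B6–B8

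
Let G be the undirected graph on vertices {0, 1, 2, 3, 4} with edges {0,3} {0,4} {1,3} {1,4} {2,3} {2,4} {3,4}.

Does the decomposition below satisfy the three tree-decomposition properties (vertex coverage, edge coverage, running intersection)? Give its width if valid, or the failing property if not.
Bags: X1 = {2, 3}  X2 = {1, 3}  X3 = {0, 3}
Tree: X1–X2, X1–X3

A tree decomposition must satisfy three properties: every vertex lies in some bag; for every edge, both endpoints lie together in some bag; and for every vertex, the bags containing it form a connected subtree. Here vertex 4 appears in no bag, so the decomposition is invalid.

No — vertex 4 appears in no bag.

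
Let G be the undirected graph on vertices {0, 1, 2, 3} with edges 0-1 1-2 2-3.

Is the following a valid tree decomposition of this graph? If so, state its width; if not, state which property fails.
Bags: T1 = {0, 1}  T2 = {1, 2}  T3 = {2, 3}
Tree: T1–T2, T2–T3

Yes; width 1.

Vertex coverage: the bags together contain {0, 1, 2, 3}, the full vertex set. Edge coverage: each edge of G has both endpoints in at least one bag. Running intersection: for every vertex, the bags containing it form a connected subtree. All three properties hold, so this is a valid tree decomposition of width max|bag| − 1 = 1, and hence tw(G) ≤ 1.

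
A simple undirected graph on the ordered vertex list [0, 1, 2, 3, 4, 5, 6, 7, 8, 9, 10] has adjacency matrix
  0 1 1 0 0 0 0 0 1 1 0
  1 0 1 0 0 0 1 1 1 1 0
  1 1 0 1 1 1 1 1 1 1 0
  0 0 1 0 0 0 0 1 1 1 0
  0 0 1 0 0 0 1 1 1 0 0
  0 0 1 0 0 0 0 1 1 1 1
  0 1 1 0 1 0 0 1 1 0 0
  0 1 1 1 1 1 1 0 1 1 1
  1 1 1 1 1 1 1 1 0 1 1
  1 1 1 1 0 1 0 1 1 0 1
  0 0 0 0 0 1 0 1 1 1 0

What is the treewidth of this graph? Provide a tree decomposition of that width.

Every bag has size at most 5, so the width is 5 − 1 = 4 and tw(G) ≤ 4. Conversely, {0, 1, 2, 8, 9} is a clique of size 5, and the vertices of any clique must share a bag in every tree decomposition; so some bag has ≥ 5 vertices and tw(G) ≥ 4. The upper and lower bounds meet at 4, so that is the treewidth.

Treewidth 4.
Bags: B1 = {1, 2, 7, 8, 9}  B2 = {2, 5, 7, 8, 9}  B3 = {5, 7, 8, 9, 10}  B4 = {2, 3, 7, 8, 9}  B5 = {1, 2, 6, 7, 8}  B6 = {2, 4, 6, 7, 8}  B7 = {0, 1, 2, 8, 9}
Tree: B1–B2, B2–B3, B2–B4, B1–B5, B5–B6, B1–B7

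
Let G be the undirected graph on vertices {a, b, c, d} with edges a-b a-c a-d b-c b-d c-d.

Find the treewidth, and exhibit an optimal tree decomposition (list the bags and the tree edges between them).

With just one bag of size 4, the width is 4 − 1 = 3, so tw(G) ≤ 3. On the other hand G contains the 4-clique {a, b, c, d}. A clique must lie in a single bag of any decomposition, so no decomposition can have width below 3. The upper and lower bounds meet at 3, so that is the treewidth.

Treewidth 3.
One optimal decomposition is:
Bags: B1 = {a, b, c, d}
Tree: (single bag)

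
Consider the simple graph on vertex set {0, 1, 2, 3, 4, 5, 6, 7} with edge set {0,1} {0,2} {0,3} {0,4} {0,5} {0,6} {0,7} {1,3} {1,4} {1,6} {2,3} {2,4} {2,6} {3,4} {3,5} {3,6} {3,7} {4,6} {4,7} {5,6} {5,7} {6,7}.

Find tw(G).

4

A width-4 tree decomposition is:
Bags: B1 = {0, 3, 5, 6, 7}  B2 = {0, 3, 4, 6, 7}  B3 = {0, 1, 3, 4, 6}  B4 = {0, 2, 3, 4, 6}
Tree: B1–B2, B2–B3, B2–B4
Every bag has size at most 5, so the width is 5 − 1 = 4 and tw(G) ≤ 4. Conversely, {0, 1, 3, 4, 6} is a clique of size 5, and the vertices of any clique must share a bag in every tree decomposition; so some bag has ≥ 5 vertices and tw(G) ≥ 4. The upper and lower bounds meet at 4, so that is the treewidth.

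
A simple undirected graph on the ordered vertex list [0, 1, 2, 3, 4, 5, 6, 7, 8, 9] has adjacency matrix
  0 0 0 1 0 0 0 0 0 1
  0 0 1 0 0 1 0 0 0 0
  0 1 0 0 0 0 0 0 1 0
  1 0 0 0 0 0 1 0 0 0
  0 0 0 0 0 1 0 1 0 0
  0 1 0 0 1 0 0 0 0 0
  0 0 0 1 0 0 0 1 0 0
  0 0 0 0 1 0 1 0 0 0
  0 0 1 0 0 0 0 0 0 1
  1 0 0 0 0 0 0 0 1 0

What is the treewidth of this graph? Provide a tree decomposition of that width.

Every bag has size at most 3, so the width is 3 − 1 = 2 and tw(G) ≤ 2. For the lower bound, G contains the cycle 3–0–9–8–2–1–5–4–7–6–3, so G is not a forest; only forests have treewidth ≤ 1, hence tw(G) ≥ 2. The upper and lower bounds meet at 2, so that is the treewidth.

Treewidth 2.
Bags: B1 = {0, 3, 9}  B2 = {3, 8, 9}  B3 = {2, 3, 8}  B4 = {1, 2, 3}  B5 = {1, 3, 5}  B6 = {3, 4, 5}  B7 = {3, 4, 7}  B8 = {3, 6, 7}
Tree: B1–B2, B2–B3, B3–B4, B4–B5, B5–B6, B6–B7, B7–B8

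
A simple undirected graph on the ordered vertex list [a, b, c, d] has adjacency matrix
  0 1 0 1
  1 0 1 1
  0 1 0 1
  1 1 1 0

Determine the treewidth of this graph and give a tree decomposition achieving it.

Every bag has size at most 3, so the width is 3 − 1 = 2 and tw(G) ≤ 2. On the other hand G contains the 3-clique {b, c, d}. A clique must lie in a single bag of any decomposition, so no decomposition can have width below 2. Combining the bounds, tw(G) = 2.

Treewidth 2.
One such decomposition:
Bags: B1 = {b, c, d}  B2 = {a, b, d}
Tree: B1–B2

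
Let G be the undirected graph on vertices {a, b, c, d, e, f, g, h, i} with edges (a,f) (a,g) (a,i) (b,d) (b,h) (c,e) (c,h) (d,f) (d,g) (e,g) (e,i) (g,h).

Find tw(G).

3

A width-3 tree decomposition is:
Bags: B1 = {a, b, d, f}  B2 = {a, b, d, g}  B3 = {a, b, g, h}  B4 = {a, g, h, i}  B5 = {e, g, h, i}  B6 = {c, e, h, i}
Tree: B1–B2, B2–B3, B3–B4, B4–B5, B5–B6
Each bag holds 4 vertices, so the decomposition has width 3, which upper-bounds the treewidth. For the lower bound: the 4 vertex sets {b,d,f}, {a}, {g}, {c,e,h,i} are disjoint, each induces a connected subgraph, and every pair is joined by at least one edge of G. Contracting each set to a single vertex therefore yields K_{4} as a minor, and since treewidth is minor-monotone, tw(G) ≥ tw(K_{4}) = 3. Therefore the treewidth is 3.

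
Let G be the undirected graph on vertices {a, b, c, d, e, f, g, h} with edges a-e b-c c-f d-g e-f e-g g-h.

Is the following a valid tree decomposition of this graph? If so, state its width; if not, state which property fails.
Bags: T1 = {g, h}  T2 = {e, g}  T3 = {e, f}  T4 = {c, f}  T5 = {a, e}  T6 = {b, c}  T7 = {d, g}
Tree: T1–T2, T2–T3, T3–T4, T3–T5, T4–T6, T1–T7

Vertex coverage: the bags together contain {a, b, c, d, e, f, g, h}, the full vertex set. Edge coverage: each edge of G has both endpoints in at least one bag. Running intersection: for every vertex, the bags containing it form a connected subtree. All three properties hold, so this is a valid tree decomposition of width max|bag| − 1 = 1, and hence tw(G) ≤ 1.

Yes; width 1.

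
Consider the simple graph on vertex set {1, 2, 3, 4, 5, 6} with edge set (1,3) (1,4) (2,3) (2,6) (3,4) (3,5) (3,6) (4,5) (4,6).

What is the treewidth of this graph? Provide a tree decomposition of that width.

The largest bag has 3 vertices, giving width 2; this decomposition certifies tw(G) ≤ 2. Conversely, {2, 3, 6} is a clique of size 3, and the vertices of any clique must share a bag in every tree decomposition; so some bag has ≥ 3 vertices and tw(G) ≥ 2. Therefore the treewidth is 2.

Treewidth 2.
One such decomposition:
Bags: B1 = {3, 4, 6}  B2 = {2, 3, 6}  B3 = {1, 3, 4}  B4 = {3, 4, 5}
Tree: B1–B2, B1–B3, B1–B4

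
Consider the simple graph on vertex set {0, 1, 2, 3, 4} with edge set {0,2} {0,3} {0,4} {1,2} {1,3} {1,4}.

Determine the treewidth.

2

A width-2 tree decomposition is:
Bags: B1 = {0, 1, 4}  B2 = {0, 1, 3}  B3 = {0, 1, 2}
Tree: B1–B2, B2–B3
The largest bag has 3 vertices, giving width 2; this decomposition certifies tw(G) ≤ 2. The edges 1–4–0–3–1 form a cycle, so G is not a tree and its treewidth is at least 2. Combining the bounds, tw(G) = 2.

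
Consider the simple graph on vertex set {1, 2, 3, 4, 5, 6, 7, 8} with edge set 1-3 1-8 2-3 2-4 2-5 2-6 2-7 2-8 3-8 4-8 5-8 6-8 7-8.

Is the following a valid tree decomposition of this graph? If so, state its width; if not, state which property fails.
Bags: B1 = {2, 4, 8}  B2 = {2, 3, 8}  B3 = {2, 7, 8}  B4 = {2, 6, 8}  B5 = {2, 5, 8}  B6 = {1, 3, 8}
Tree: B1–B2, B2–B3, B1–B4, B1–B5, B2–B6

Vertex coverage: the bags together contain {1, 2, 3, 4, 5, 6, 7, 8}, the full vertex set. Edge coverage: each edge of G has both endpoints in at least one bag. Running intersection: for every vertex, the bags containing it form a connected subtree. All three properties hold, so this is a valid tree decomposition of width max|bag| − 1 = 2, and hence tw(G) ≤ 2.

Yes; width 2.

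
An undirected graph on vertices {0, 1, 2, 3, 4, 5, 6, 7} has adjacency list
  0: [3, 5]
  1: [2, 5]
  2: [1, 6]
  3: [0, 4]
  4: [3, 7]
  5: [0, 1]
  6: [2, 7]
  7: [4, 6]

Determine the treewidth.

A width-2 tree decomposition is:
Bags: B1 = {2, 6, 7}  B2 = {2, 4, 7}  B3 = {2, 3, 4}  B4 = {0, 2, 3}  B5 = {0, 2, 5}  B6 = {1, 2, 5}
Tree: B1–B2, B2–B3, B3–B4, B4–B5, B5–B6
Every bag has size at most 3, so the width is 3 − 1 = 2 and tw(G) ≤ 2. For the lower bound, G contains the cycle 2–6–7–4–3–0–5–1–2, so G is not a forest; only forests have treewidth ≤ 1, hence tw(G) ≥ 2. The upper and lower bounds meet at 2, so that is the treewidth.

2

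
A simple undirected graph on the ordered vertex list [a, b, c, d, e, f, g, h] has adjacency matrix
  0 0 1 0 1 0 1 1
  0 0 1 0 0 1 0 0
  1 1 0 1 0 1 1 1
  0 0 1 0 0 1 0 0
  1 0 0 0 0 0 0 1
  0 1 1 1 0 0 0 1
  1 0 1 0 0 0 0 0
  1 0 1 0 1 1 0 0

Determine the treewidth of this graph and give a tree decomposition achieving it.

Treewidth 2.
One optimal decomposition is:
Bags: B1 = {a, c, h}  B2 = {a, e, h}  B3 = {a, c, g}  B4 = {c, f, h}  B5 = {b, c, f}  B6 = {c, d, f}
Tree: B1–B2, B1–B3, B1–B4, B4–B5, B4–B6

Every bag has size at most 3, so the width is 3 − 1 = 2 and tw(G) ≤ 2. On the other hand G contains the 3-clique {a, e, h}. A clique must lie in a single bag of any decomposition, so no decomposition can have width below 2. The upper and lower bounds meet at 2, so that is the treewidth.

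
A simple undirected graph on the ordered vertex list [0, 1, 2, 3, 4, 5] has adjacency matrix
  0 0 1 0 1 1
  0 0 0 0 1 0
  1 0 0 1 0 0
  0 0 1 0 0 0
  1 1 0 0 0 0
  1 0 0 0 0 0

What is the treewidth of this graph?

A width-1 tree decomposition is:
Bags: B1 = {0, 4}  B2 = {1, 4}  B3 = {0, 5}  B4 = {0, 2}  B5 = {2, 3}
Tree: B1–B2, B1–B3, B1–B4, B4–B5
Each bag holds 2 vertices, so the decomposition has width 1, which upper-bounds the treewidth. Any graph with an edge has treewidth ≥ 1, and G has the edge 4–0. Hence tw(G) = 1 exactly.

1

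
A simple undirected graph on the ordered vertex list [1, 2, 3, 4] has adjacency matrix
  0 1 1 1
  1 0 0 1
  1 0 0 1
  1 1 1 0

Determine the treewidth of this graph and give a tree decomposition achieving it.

Every bag has size at most 3, so the width is 3 − 1 = 2 and tw(G) ≤ 2. Conversely, {1, 2, 4} is a clique of size 3, and the vertices of any clique must share a bag in every tree decomposition; so some bag has ≥ 3 vertices and tw(G) ≥ 2. Therefore the treewidth is 2.

Treewidth 2.
Bags: B1 = {1, 2, 4}  B2 = {1, 3, 4}
Tree: B1–B2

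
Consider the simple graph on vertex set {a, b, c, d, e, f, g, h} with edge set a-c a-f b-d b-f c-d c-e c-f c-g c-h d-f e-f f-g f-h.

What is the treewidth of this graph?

2

A width-2 tree decomposition is:
Bags: B1 = {c, f, h}  B2 = {a, c, f}  B3 = {c, f, g}  B4 = {c, d, f}  B5 = {b, d, f}  B6 = {c, e, f}
Tree: B1–B2, B1–B3, B2–B4, B4–B5, B1–B6
Each bag holds 3 vertices, so the decomposition has width 2, which upper-bounds the treewidth. Conversely, {c, d, f} is a clique of size 3, and the vertices of any clique must share a bag in every tree decomposition; so some bag has ≥ 3 vertices and tw(G) ≥ 2. Therefore the treewidth is 2.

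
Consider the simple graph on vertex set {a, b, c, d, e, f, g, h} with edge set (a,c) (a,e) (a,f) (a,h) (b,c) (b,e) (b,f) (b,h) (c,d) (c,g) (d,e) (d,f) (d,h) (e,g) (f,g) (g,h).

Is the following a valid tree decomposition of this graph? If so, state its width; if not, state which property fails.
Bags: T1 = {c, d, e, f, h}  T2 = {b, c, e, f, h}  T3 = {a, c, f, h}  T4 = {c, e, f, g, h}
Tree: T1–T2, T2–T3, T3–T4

A tree decomposition must satisfy three properties: every vertex lies in some bag; for every edge, both endpoints lie together in some bag; and for every vertex, the bags containing it form a connected subtree. Here edge (e,a) lies in no bag, so the decomposition is invalid.

No — edge (e,a) lies in no bag.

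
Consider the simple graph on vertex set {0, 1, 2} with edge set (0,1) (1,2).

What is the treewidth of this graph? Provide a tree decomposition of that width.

Every bag has size at most 2, so the width is 2 − 1 = 1 and tw(G) ≤ 1. G has an edge, so its treewidth is at least 1. Hence tw(G) = 1 exactly.

Treewidth 1.
One such decomposition:
Bags: B1 = {0, 1}  B2 = {1, 2}
Tree: B1–B2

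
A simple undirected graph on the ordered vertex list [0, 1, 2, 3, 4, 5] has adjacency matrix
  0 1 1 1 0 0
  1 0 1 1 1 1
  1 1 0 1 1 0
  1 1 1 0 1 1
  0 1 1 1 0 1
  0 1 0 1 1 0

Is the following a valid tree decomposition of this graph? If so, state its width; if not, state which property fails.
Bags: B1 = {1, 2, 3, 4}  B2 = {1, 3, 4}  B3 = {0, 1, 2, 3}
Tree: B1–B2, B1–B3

A tree decomposition must satisfy three properties: every vertex lies in some bag; for every edge, both endpoints lie together in some bag; and for every vertex, the bags containing it form a connected subtree. Here vertex 5 appears in no bag, so the decomposition is invalid.

No — vertex 5 appears in no bag.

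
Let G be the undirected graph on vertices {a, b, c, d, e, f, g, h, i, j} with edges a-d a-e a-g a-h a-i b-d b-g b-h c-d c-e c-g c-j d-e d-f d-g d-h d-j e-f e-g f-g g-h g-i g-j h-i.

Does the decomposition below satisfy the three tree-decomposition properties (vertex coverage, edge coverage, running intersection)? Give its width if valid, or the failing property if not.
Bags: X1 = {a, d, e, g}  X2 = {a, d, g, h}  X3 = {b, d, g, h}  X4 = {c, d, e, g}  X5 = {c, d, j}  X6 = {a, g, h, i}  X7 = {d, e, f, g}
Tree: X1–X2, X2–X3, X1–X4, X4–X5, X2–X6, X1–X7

A tree decomposition must satisfy three properties: every vertex lies in some bag; for every edge, both endpoints lie together in some bag; and for every vertex, the bags containing it form a connected subtree. Here edge (g,j) lies in no bag, so the decomposition is invalid.

No — edge (g,j) lies in no bag.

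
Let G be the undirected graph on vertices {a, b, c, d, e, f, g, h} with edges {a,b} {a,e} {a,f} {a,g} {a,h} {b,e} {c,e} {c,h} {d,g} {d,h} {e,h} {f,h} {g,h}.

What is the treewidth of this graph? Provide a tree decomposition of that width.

Treewidth 2.
One such decomposition:
Bags: B1 = {a, f, h}  B2 = {a, g, h}  B3 = {a, e, h}  B4 = {a, b, e}  B5 = {d, g, h}  B6 = {c, e, h}
Tree: B1–B2, B1–B3, B3–B4, B2–B5, B3–B6

The largest bag has 3 vertices, giving width 2; this decomposition certifies tw(G) ≤ 2. Conversely, {d, g, h} is a clique of size 3, and the vertices of any clique must share a bag in every tree decomposition; so some bag has ≥ 3 vertices and tw(G) ≥ 2. Therefore the treewidth is 2.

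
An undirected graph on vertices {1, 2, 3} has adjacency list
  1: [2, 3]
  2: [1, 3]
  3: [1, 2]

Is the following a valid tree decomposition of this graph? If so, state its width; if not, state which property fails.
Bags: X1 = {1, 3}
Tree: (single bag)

A tree decomposition must satisfy three properties: every vertex lies in some bag; for every edge, both endpoints lie together in some bag; and for every vertex, the bags containing it form a connected subtree. Here vertex 2 appears in no bag, so the decomposition is invalid.

No — vertex 2 appears in no bag.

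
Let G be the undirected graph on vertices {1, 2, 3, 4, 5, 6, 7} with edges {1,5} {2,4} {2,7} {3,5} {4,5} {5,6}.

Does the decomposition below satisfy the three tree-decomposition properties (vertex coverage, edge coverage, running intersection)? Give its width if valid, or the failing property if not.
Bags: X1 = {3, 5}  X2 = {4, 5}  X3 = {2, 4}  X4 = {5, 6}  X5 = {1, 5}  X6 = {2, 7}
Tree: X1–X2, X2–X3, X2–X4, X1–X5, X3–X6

Yes; width 1.

Every vertex of G appears in some bag (union = {1, 2, 3, 4, 5, 6, 7}); every edge is covered by a bag; and for each vertex v the set of bags containing v is connected in the bag tree. The decomposition is therefore valid. The largest bag has 2 vertices, so the width is 1.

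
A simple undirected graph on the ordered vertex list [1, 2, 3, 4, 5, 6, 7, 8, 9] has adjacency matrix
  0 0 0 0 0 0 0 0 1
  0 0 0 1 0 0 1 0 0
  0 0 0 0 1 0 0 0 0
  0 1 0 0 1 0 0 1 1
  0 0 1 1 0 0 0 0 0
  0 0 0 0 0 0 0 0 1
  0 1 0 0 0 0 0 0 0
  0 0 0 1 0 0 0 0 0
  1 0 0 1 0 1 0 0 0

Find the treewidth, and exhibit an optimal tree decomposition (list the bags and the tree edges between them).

Treewidth 1.
Bags: B1 = {4, 9}  B2 = {4, 5}  B3 = {6, 9}  B4 = {2, 4}  B5 = {3, 5}  B6 = {2, 7}  B7 = {4, 8}  B8 = {1, 9}
Tree: B1–B2, B1–B3, B2–B4, B2–B5, B4–B6, B4–B7, B1–B8

Every bag has size at most 2, so the width is 2 − 1 = 1 and tw(G) ≤ 1. Any graph with an edge has treewidth ≥ 1, and G has the edge 9–4. Hence tw(G) = 1 exactly.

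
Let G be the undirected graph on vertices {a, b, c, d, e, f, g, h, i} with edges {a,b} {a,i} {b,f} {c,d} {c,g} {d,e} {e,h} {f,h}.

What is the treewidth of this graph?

1

A width-1 tree decomposition is:
Bags: B1 = {a, i}  B2 = {a, b}  B3 = {b, f}  B4 = {f, h}  B5 = {e, h}  B6 = {d, e}  B7 = {c, d}  B8 = {c, g}
Tree: B1–B2, B2–B3, B3–B4, B4–B5, B5–B6, B6–B7, B7–B8
Each bag holds 2 vertices, so the decomposition has width 1, which upper-bounds the treewidth. Any graph with an edge has treewidth ≥ 1, and G has the edge i–a. Therefore the treewidth is 1.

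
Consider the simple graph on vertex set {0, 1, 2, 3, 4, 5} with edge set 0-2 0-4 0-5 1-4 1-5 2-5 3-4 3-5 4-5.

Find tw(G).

2

A width-2 tree decomposition is:
Bags: B1 = {1, 4, 5}  B2 = {0, 4, 5}  B3 = {0, 2, 5}  B4 = {3, 4, 5}
Tree: B1–B2, B2–B3, B1–B4
The largest bag has 3 vertices, giving width 2; this decomposition certifies tw(G) ≤ 2. For the lower bound, the 3 vertices {0, 2, 5} are pairwise adjacent, and any tree decomposition puts a clique entirely inside one bag — forcing width ≥ 2. Hence tw(G) = 2 exactly.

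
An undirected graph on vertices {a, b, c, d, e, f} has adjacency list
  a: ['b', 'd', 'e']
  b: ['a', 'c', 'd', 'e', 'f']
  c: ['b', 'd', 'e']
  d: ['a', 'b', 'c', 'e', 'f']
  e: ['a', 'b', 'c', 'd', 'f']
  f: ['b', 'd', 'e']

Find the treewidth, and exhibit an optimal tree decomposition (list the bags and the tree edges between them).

The largest bag has 4 vertices, giving width 3; this decomposition certifies tw(G) ≤ 3. On the other hand G contains the 4-clique {a, b, d, e}. A clique must lie in a single bag of any decomposition, so no decomposition can have width below 3. The upper and lower bounds meet at 3, so that is the treewidth.

Treewidth 3.
One such decomposition:
Bags: B1 = {a, b, d, e}  B2 = {b, d, e, f}  B3 = {b, c, d, e}
Tree: B1–B2, B2–B3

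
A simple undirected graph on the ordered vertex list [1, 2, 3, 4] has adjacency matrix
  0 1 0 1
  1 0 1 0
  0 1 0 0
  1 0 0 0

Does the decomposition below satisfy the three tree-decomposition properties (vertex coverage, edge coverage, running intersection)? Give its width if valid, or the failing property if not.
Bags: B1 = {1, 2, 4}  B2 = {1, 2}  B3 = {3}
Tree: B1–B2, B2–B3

No — edge (2,3) lies in no bag.

A tree decomposition must satisfy three properties: every vertex lies in some bag; for every edge, both endpoints lie together in some bag; and for every vertex, the bags containing it form a connected subtree. Here edge (2,3) lies in no bag, so the decomposition is invalid.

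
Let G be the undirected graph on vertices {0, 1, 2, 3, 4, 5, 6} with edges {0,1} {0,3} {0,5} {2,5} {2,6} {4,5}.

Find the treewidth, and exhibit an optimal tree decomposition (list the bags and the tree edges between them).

Each bag holds 2 vertices, so the decomposition has width 1, which upper-bounds the treewidth. G has an edge, so its treewidth is at least 1. Hence tw(G) = 1 exactly.

Treewidth 1.
One such decomposition:
Bags: B1 = {0, 1}  B2 = {0, 5}  B3 = {0, 3}  B4 = {2, 5}  B5 = {2, 6}  B6 = {4, 5}
Tree: B1–B2, B1–B3, B2–B4, B4–B5, B4–B6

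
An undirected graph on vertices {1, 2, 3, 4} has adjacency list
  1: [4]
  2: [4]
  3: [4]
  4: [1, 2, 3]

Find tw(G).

1

A width-1 tree decomposition is:
Bags: B1 = {2, 4}  B2 = {1, 4}  B3 = {3, 4}
Tree: B1–B2, B1–B3
The largest bag has 2 vertices, giving width 1; this decomposition certifies tw(G) ≤ 1. G has an edge, so its treewidth is at least 1. Therefore the treewidth is 1.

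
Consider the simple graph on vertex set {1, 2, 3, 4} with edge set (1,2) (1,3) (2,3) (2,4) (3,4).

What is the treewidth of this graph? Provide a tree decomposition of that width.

Treewidth 2.
One such decomposition:
Bags: B1 = {1, 2, 3}  B2 = {2, 3, 4}
Tree: B1–B2

Each bag holds 3 vertices, so the decomposition has width 2, which upper-bounds the treewidth. On the other hand G contains the 3-clique {1, 2, 3}. A clique must lie in a single bag of any decomposition, so no decomposition can have width below 2. Therefore the treewidth is 2.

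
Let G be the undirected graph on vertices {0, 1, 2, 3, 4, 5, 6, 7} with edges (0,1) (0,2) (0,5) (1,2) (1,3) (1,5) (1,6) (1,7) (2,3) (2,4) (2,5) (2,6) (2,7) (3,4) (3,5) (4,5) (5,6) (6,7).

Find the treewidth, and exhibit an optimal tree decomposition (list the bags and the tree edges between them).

Every bag has size at most 4, so the width is 4 − 1 = 3 and tw(G) ≤ 3. On the other hand G contains the 4-clique {0, 1, 2, 5}. A clique must lie in a single bag of any decomposition, so no decomposition can have width below 3. Hence tw(G) = 3 exactly.

Treewidth 3.
Bags: B1 = {1, 2, 3, 5}  B2 = {2, 3, 4, 5}  B3 = {1, 2, 5, 6}  B4 = {0, 1, 2, 5}  B5 = {1, 2, 6, 7}
Tree: B1–B2, B1–B3, B1–B4, B3–B5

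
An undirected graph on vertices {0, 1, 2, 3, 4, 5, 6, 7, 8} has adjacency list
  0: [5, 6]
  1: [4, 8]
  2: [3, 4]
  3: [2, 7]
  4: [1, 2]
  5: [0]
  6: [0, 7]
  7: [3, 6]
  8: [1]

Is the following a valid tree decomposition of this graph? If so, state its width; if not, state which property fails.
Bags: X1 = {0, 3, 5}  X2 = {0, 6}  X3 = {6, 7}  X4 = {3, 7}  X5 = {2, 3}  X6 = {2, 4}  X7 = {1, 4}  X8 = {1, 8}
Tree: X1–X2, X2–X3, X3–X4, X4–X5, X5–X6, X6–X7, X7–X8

No — bags containing vertex 3 are not connected in the tree.

A tree decomposition must satisfy three properties: every vertex lies in some bag; for every edge, both endpoints lie together in some bag; and for every vertex, the bags containing it form a connected subtree. Here bags containing vertex 3 are not connected in the tree, so the decomposition is invalid.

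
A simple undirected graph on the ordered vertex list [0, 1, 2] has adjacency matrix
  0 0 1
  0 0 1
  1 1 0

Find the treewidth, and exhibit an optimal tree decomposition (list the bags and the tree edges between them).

Treewidth 1.
Bags: B1 = {1, 2}  B2 = {0, 2}
Tree: B1–B2

Each bag holds 2 vertices, so the decomposition has width 1, which upper-bounds the treewidth. G has an edge, so its treewidth is at least 1. The upper and lower bounds meet at 1, so that is the treewidth.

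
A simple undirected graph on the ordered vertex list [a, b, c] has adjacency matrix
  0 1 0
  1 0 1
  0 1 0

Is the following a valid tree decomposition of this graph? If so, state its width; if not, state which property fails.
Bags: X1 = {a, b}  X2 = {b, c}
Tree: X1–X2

Yes; width 1.

Every vertex of G appears in some bag (union = {a, b, c}); every edge is covered by a bag; and for each vertex v the set of bags containing v is connected in the bag tree. The decomposition is therefore valid. The largest bag has 2 vertices, so the width is 1.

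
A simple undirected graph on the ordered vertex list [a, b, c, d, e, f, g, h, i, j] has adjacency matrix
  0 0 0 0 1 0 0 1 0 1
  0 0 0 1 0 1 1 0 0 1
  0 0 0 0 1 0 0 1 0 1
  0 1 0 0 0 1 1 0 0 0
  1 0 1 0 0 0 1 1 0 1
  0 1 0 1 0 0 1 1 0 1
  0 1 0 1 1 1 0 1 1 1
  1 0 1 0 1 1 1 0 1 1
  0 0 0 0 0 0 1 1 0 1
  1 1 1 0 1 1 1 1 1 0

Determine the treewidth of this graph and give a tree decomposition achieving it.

Treewidth 3.
One such decomposition:
Bags: B1 = {e, g, h, j}  B2 = {f, g, h, j}  B3 = {c, e, h, j}  B4 = {g, h, i, j}  B5 = {b, f, g, j}  B6 = {a, e, h, j}  B7 = {b, d, f, g}
Tree: B1–B2, B1–B3, B1–B4, B2–B5, B1–B6, B5–B7

Every bag has size at most 4, so the width is 4 − 1 = 3 and tw(G) ≤ 3. Conversely, {b, d, f, g} is a clique of size 4, and the vertices of any clique must share a bag in every tree decomposition; so some bag has ≥ 4 vertices and tw(G) ≥ 3. Combining the bounds, tw(G) = 3.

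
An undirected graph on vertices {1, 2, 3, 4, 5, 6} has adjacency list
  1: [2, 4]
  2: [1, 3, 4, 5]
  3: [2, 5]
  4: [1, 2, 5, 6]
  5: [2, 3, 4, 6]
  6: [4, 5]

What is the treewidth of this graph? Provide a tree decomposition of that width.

Each bag holds 3 vertices, so the decomposition has width 2, which upper-bounds the treewidth. Conversely, {2, 3, 5} is a clique of size 3, and the vertices of any clique must share a bag in every tree decomposition; so some bag has ≥ 3 vertices and tw(G) ≥ 2. Combining the bounds, tw(G) = 2.

Treewidth 2.
One optimal decomposition is:
Bags: B1 = {2, 3, 5}  B2 = {2, 4, 5}  B3 = {1, 2, 4}  B4 = {4, 5, 6}
Tree: B1–B2, B2–B3, B2–B4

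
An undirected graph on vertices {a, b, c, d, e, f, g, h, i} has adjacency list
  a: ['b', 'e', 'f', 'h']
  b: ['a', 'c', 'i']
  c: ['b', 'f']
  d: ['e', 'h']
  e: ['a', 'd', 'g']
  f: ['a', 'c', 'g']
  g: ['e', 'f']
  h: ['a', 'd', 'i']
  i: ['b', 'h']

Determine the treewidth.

3

A width-3 tree decomposition is:
Bags: B1 = {b, d, h, i}  B2 = {a, b, d, h}  B3 = {a, b, d, e}  B4 = {a, b, c, e}  B5 = {a, c, e, f}  B6 = {c, e, f, g}
Tree: B1–B2, B2–B3, B3–B4, B4–B5, B5–B6
Each bag holds 4 vertices, so the decomposition has width 3, which upper-bounds the treewidth. For the lower bound: the 4 vertex sets {d,h,i}, {b}, {a}, {c,e,f,g} are disjoint, each induces a connected subgraph, and every pair is joined by at least one edge of G. Contracting each set to a single vertex therefore yields K_{4} as a minor, and since treewidth is minor-monotone, tw(G) ≥ tw(K_{4}) = 3. The upper and lower bounds meet at 3, so that is the treewidth.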